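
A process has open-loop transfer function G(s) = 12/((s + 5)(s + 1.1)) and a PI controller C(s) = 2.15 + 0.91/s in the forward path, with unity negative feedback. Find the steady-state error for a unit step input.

0

The open loop C(s)G(s) has a pole at the origin (type 1), so the static position error constant is infinite and e_ss = 1/(1+∞) = 0.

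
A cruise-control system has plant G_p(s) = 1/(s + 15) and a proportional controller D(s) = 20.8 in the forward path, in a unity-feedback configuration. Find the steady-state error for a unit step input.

0.419

The loop is type 0. Static position error constant K_pos = D(0)·G_p(0) = 20.8·0.06667 = 1.387.
Steady-state error to a unit step: e_ss = 1/(1+K_pos) = 1/2.387 = 0.419.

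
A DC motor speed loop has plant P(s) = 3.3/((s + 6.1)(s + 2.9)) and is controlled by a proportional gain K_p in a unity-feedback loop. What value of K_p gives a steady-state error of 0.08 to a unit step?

K_p = 61.6

Steady-state error for a unit step on this type-0 loop is 1/(1 + K_p·P(0)).
P(0) = 0.1865. Require 1/(1 + K_p·0.1865) = 0.08, so 1 + 0.1865·K_p = 12.5.
K_p = (12.5 − 1)/0.1865 = 61.6.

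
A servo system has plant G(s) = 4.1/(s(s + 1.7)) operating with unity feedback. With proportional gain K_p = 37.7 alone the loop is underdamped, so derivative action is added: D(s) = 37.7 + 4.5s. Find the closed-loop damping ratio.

ζ = 0.81

Forward path: (37.7 + 4.5s)·4.1/(s(s+1.7)). The closed-loop characteristic equation is s² + (1.7 + 4.1·4.5)s + 4.1·37.7 = 0.
That is s² + 20.15s + 154.6 = 0, so ω_n = 12.43 rad/s and ζ = 20.15/(2·12.43) = 0.8104.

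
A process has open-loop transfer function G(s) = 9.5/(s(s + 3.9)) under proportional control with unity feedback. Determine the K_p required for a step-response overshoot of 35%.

K_p = 3.98

From %OS = 100·exp(−πζ/√(1−ζ²)) = 35%, ζ = −ln(0.35)/√(π²+ln²(0.35)) = 0.3169.
Characteristic equation s² + 3.9s + 9.5K_p = 0 gives ζ = 3.9/(2√(9.5K_p)).
Setting ζ = 0.3169: √(9.5K_p) = 3.9/(2·0.3169) = 6.153, so K_p = 37.85/9.5 = 3.98.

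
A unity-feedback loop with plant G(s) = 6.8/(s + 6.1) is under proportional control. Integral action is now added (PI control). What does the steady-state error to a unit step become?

0

Adding integral action puts a pole at s = 0 in the forward path, raising the system type to 1; a type-1 loop has zero steady-state error to a step.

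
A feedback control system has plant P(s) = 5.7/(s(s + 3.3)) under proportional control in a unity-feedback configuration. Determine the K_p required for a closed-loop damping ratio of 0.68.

K_p = 1.03

Closed-loop characteristic equation: s² + 3.3s + K_p·5.7 = 0.
So ω_n = √(5.7K_p) and 2ζω_n = 3.3, giving ζ = 3.3/(2√(5.7K_p)).
Setting ζ = 0.68: √(5.7K_p) = 3.3/(2·0.68) = 2.426, so K_p = 5.888/5.7 = 1.03.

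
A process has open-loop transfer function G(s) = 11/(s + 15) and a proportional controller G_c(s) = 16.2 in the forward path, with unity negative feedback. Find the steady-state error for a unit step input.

0.0776

The loop is type 0. Static position error constant K_pos = G_c(0)·G(0) = 16.2·0.7333 = 11.88.
Steady-state error to a unit step: e_ss = 1/(1+K_pos) = 1/12.88 = 0.0776.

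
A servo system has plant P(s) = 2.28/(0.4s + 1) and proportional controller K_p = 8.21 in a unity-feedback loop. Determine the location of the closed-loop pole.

s = -49.3

Closed loop: T(s) = K_p·P/(1+K_p·P) = 18.72/(0.4s + 1 + 18.72), with pole at s = −(1 + 18.72)/0.4 = −49.3.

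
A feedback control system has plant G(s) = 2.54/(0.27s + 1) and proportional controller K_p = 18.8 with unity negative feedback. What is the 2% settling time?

T_s ≈ 0.0222 s

Closed loop: T(s) = K_p·G/(1+K_p·G) = 47.75/(0.27s + 1 + 47.75), with pole at s = −(1 + 47.75)/0.27 = −180.6.
τ = 1/180.6 = 0.005538 s, so 2% settling time ≈ 4τ = 0.0222 s.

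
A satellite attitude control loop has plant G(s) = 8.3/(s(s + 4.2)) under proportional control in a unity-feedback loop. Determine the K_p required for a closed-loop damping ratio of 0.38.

Closed-loop characteristic equation: s² + 4.2s + K_p·8.3 = 0.
So ω_n = √(8.3K_p) and 2ζω_n = 4.2, giving ζ = 4.2/(2√(8.3K_p)).
Setting ζ = 0.38: √(8.3K_p) = 4.2/(2·0.38) = 5.526, so K_p = 30.54/8.3 = 3.68.

K_p = 3.68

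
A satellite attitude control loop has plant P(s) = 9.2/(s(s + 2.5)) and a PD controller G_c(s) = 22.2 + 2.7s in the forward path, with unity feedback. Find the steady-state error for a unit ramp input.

The loop has one pole at the origin (type 1). Velocity error constant K_v = lim_{s→0} s·G_c(s)P(s) = 22.2·9.2/2.5 = 81.7.
Steady-state error to a unit ramp: e_ss = 1/K_v = 0.0122.

0.0122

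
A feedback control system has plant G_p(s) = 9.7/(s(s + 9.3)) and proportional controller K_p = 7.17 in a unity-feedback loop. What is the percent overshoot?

12.1%

The closed-loop denominator s² + 9.3s + 69.55 gives ω_n = √69.55 = 8.34 and ζ = 9.3/(2ω_n) = 0.5576.
%OS = 100·exp(−πζ/√(1−ζ²)) = 100·exp(−π·0.5576/√0.6891) = 12.1%.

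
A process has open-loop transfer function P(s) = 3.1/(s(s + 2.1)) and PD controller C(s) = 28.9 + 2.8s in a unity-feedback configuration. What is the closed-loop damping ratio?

Forward path: (28.9 + 2.8s)·3.1/(s(s+2.1)). The closed-loop characteristic equation is s² + (2.1 + 3.1·2.8)s + 3.1·28.9 = 0.
That is s² + 10.78s + 89.59 = 0, so ω_n = 9.465 rad/s and ζ = 10.78/(2·9.465) = 0.5695.

ζ = 0.569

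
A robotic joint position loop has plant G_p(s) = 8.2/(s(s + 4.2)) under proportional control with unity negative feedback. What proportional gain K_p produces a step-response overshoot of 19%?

From %OS = 100·exp(−πζ/√(1−ζ²)) = 19%, ζ = −ln(0.19)/√(π²+ln²(0.19)) = 0.4673.
Characteristic equation s² + 4.2s + 8.2K_p = 0 gives ζ = 4.2/(2√(8.2K_p)).
Setting ζ = 0.4673: √(8.2K_p) = 4.2/(2·0.4673) = 4.493, so K_p = 20.19/8.2 = 2.46.

K_p = 2.46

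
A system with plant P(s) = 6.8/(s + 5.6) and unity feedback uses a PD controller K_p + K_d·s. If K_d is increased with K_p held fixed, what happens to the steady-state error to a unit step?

At s = 0 the derivative term contributes nothing: C(0) = K_p regardless of K_d, so K_pos = K_p·P(0) and e_ss are unchanged.

unchanged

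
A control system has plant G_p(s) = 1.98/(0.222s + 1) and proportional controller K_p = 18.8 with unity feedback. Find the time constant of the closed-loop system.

Closed loop: T(s) = K_p·G_p/(1+K_p·G_p) = 37.22/(0.222s + 1 + 37.22), with pole at s = −(1 + 37.22)/0.222 = −172.2.
Closed-loop time constant τ = 1/172.2 = 0.00581 s.

τ = 0.00581 s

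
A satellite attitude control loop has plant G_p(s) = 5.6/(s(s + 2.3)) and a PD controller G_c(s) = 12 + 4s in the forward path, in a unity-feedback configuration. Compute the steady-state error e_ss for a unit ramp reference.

0.0342

The loop has one pole at the origin (type 1). Velocity error constant K_v = lim_{s→0} s·G_c(s)G_p(s) = 12·5.6/2.3 = 29.22.
Steady-state error to a unit ramp: e_ss = 1/K_v = 0.0342.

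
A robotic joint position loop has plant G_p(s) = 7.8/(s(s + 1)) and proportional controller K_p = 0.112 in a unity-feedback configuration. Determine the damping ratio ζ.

With unity feedback the closed-loop characteristic equation is s² + 1s + 0.112·7.8 = s² + 1s + 0.8736 = 0.
Matching s² + 2ζω_n s + ω_n²: ω_n = √0.8736 = 0.9347 rad/s and 2ζω_n = 1, so ζ = 1/(2·0.9347) = 0.535.

ζ = 0.535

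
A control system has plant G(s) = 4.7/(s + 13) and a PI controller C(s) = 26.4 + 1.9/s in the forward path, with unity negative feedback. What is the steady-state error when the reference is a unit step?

The open loop C(s)G(s) has a pole at the origin (type 1), so the static position error constant is infinite and e_ss = 1/(1+∞) = 0.

0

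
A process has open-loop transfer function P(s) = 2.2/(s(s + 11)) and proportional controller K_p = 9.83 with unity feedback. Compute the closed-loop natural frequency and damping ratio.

The closed-loop denominator is s(s+11) + 9.83·2.2 = s² + 11s + 21.63.
So ω_n² = 21.63 ⇒ ω_n = 4.65 rad/s, and ζ = 11/(2ω_n) = 1.18.

ω_n = 4.65 rad/s, ζ = 1.18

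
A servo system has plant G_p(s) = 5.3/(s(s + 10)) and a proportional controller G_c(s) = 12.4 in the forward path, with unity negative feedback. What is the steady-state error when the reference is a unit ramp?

The loop has one pole at the origin (type 1). Velocity error constant K_v = lim_{s→0} s·G_c(s)G_p(s) = 12.4·5.3/10 = 6.572.
Steady-state error to a unit ramp: e_ss = 1/K_v = 0.152.

0.152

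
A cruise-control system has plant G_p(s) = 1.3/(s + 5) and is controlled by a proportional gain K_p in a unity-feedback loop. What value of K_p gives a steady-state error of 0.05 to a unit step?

K_p = 73.1

Steady-state error for a unit step on this type-0 loop is 1/(1 + K_p·G_p(0)).
G_p(0) = 0.26. Require 1/(1 + K_p·0.26) = 0.05, so 1 + 0.26·K_p = 20.
K_p = (20 − 1)/0.26 = 73.1.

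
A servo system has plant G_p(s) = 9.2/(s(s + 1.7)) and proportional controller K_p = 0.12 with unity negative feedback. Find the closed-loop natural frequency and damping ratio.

With unity feedback the closed-loop characteristic equation is s² + 1.7s + 0.12·9.2 = s² + 1.7s + 1.104 = 0.
So ω_n² = 1.104 ⇒ ω_n = 1.051 rad/s, and ζ = 1.7/(2ω_n) = 0.809.

ω_n = 1.05 rad/s, ζ = 0.809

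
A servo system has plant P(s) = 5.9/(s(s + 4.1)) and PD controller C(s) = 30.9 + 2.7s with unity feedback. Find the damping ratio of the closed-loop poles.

Forward path: (30.9 + 2.7s)·5.9/(s(s+4.1)). The closed-loop characteristic equation is s² + (4.1 + 5.9·2.7)s + 5.9·30.9 = 0.
That is s² + 20.03s + 182.3 = 0, so ω_n = 13.5 rad/s and ζ = 20.03/(2·13.5) = 0.7417.

ζ = 0.742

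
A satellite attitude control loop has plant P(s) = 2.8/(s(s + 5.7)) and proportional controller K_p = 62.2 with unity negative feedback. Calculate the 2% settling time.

From 1 + K_pP(s) = 0: s² + 5.7s + 174.2 = 0 ⇒ ω_n = 13.2, ζ = 0.216.
2% settling time T_s ≈ 4/(ζω_n) = 4/2.85 = 1.4 s.

T_s ≈ 1.4 s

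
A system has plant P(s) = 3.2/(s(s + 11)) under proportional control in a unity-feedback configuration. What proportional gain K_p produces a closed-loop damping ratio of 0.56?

Closed-loop characteristic equation: s² + 11s + K_p·3.2 = 0.
So ω_n = √(3.2K_p) and 2ζω_n = 11, giving ζ = 11/(2√(3.2K_p)).
Setting ζ = 0.56: √(3.2K_p) = 11/(2·0.56) = 9.821, so K_p = 96.46/3.2 = 30.1.

K_p = 30.1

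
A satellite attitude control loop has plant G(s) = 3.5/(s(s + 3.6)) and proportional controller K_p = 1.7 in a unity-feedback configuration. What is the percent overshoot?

The closed-loop denominator s² + 3.6s + 5.95 gives ω_n = √5.95 = 2.439 and ζ = 3.6/(2ω_n) = 0.7379.
%OS = 100·exp(−πζ/√(1−ζ²)) = 100·exp(−π·0.7379/√0.4555) = 3.22%.

3.22%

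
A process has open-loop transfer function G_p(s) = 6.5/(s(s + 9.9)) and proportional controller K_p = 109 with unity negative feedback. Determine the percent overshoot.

From 1 + K_pG_p(s) = 0: s² + 9.9s + 708.5 = 0 ⇒ ω_n = 26.62, ζ = 0.186.
%OS = 100·exp(−πζ/√(1−ζ²)) = 100·exp(−π·0.186/√0.9654) = 55.2%.

55.2%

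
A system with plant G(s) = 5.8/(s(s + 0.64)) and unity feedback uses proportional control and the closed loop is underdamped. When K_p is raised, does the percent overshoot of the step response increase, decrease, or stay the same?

Characteristic equation s² + 0.64s + K_p·5.8 = 0: raising K_p raises ω_n while 2ζω_n = 0.64 is fixed, so ζ falls and overshoot grows.

increase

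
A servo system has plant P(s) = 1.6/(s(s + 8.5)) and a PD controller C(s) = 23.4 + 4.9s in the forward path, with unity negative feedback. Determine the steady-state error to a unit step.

The open loop C(s)P(s) has a pole at the origin (type 1), so the static position error constant is infinite and e_ss = 1/(1+∞) = 0.

0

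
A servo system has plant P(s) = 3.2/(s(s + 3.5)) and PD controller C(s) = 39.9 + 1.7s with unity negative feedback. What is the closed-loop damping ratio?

ζ = 0.396

Forward path: (39.9 + 1.7s)·3.2/(s(s+3.5)). The closed-loop characteristic equation is s² + (3.5 + 3.2·1.7)s + 3.2·39.9 = 0.
That is s² + 8.94s + 127.7 = 0, so ω_n = 11.3 rad/s and ζ = 8.94/(2·11.3) = 0.3956.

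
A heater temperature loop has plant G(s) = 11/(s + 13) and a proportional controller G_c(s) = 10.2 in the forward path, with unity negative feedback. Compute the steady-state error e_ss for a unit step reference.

The loop is type 0. Static position error constant K_pos = G_c(0)·G(0) = 10.2·0.8462 = 8.631.
Steady-state error to a unit step: e_ss = 1/(1+K_pos) = 1/9.631 = 0.104.

0.104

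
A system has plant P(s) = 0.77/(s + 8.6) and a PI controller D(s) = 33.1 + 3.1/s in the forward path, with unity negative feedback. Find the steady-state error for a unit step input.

The open loop D(s)P(s) has a pole at the origin (type 1), so the static position error constant is infinite and e_ss = 1/(1+∞) = 0.

0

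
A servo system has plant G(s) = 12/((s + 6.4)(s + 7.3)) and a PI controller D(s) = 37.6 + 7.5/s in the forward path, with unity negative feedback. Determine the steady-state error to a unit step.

0

The open loop D(s)G(s) has a pole at the origin (type 1), so the static position error constant is infinite and e_ss = 1/(1+∞) = 0.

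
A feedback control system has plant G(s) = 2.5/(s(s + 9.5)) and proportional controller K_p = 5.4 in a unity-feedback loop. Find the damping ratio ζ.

1 + K_p·G(s) = 0 gives s² + 9.5s + 13.5 = 0.
Matching s² + 2ζω_n s + ω_n²: ω_n = √13.5 = 3.674 rad/s and 2ζω_n = 9.5, so ζ = 9.5/(2·3.674) = 1.29.

ζ = 1.29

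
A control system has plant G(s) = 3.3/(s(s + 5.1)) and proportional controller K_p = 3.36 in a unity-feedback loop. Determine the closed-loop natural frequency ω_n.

1 + K_p·G(s) = 0 gives s² + 5.1s + 11.09 = 0.
Matching s² + 2ζω_n s + ω_n²: ω_n = √11.09 = 3.33 rad/s and 2ζω_n = 5.1, so ζ = 5.1/(2·3.33) = 0.766.

ω_n = 3.33 rad/s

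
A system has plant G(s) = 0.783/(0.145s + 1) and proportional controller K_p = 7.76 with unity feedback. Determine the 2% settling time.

Closed loop: T(s) = K_p·G/(1+K_p·G) = 6.076/(0.145s + 1 + 6.076), with pole at s = −(1 + 6.076)/0.145 = −48.8.
τ = 1/48.8 = 0.02049 s, so 2% settling time ≈ 4τ = 0.082 s.

T_s ≈ 0.082 s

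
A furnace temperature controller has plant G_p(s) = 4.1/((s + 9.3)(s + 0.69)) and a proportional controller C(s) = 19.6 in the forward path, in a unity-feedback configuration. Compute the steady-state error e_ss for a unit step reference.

0.0739

The loop is type 0. Static position error constant K_pos = C(0)·G_p(0) = 19.6·0.6389 = 12.52.
Steady-state error to a unit step: e_ss = 1/(1+K_pos) = 1/13.52 = 0.0739.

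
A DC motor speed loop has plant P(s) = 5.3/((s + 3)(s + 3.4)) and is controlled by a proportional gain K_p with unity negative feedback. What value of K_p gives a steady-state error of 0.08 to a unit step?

K_p = 22.1

For a type-0 loop with proportional control, e_ss = 1/(1 + K_p·P(0)).
P(0) = 0.5196. Require 1/(1 + K_p·0.5196) = 0.08, so 1 + 0.5196·K_p = 12.5.
K_p = (12.5 − 1)/0.5196 = 22.1.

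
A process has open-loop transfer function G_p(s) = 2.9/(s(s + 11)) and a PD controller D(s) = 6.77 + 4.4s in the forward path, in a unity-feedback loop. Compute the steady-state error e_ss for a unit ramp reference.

0.56

The loop has one pole at the origin (type 1). Velocity error constant K_v = lim_{s→0} s·D(s)G_p(s) = 6.77·2.9/11 = 1.785.
Steady-state error to a unit ramp: e_ss = 1/K_v = 0.56.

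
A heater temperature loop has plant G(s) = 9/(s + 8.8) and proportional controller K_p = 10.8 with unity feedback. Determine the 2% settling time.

T_s ≈ 0.0377 s

Closed-loop transfer function: T(s) = K_p·G(s)/(1 + K_p·G(s)) = 97.2/(s + 8.8 + 97.2) = 97.2/(s + 106).
Time constant τ = 1/106 = 0.009434 s, so the 2% settling time is about 4τ = 0.0377 s.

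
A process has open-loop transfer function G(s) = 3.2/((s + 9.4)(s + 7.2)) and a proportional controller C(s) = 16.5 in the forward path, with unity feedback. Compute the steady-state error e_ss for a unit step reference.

The loop is type 0. Static position error constant K_pos = C(0)·G(0) = 16.5·0.04728 = 0.7801.
Steady-state error to a unit step: e_ss = 1/(1+K_pos) = 1/1.78 = 0.562.

0.562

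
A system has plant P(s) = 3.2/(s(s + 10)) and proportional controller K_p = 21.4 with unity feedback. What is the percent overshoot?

The closed-loop denominator s² + 10s + 68.48 gives ω_n = √68.48 = 8.275 and ζ = 10/(2ω_n) = 0.6042.
%OS = 100·exp(−πζ/√(1−ζ²)) = 100·exp(−π·0.6042/√0.6349) = 9.23%.

9.23%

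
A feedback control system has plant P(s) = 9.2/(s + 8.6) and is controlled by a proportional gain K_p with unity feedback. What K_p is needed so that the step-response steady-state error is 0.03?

For a type-0 loop with proportional control, e_ss = 1/(1 + K_p·P(0)).
P(0) = 1.07. Require 1/(1 + K_p·1.07) = 0.03, so 1 + 1.07·K_p = 33.33.
K_p = (33.33 − 1)/1.07 = 30.2.

K_p = 30.2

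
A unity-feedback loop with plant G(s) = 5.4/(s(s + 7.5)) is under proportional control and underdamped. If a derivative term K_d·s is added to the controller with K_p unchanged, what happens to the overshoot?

decrease

The derivative term adds K·K_d to the s-coefficient of the characteristic equation, raising 2ζω_n while ω_n is unchanged; ζ increases, so overshoot decreases.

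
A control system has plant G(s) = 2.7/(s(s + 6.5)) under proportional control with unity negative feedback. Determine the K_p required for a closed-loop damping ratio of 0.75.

Closed-loop characteristic equation: s² + 6.5s + K_p·2.7 = 0.
So ω_n = √(2.7K_p) and 2ζω_n = 6.5, giving ζ = 6.5/(2√(2.7K_p)).
Setting ζ = 0.75: √(2.7K_p) = 6.5/(2·0.75) = 4.333, so K_p = 18.78/2.7 = 6.95.

K_p = 6.95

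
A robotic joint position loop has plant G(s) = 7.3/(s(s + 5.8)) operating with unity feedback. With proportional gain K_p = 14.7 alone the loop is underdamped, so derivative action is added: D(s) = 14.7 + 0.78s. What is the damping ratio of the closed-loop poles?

ζ = 0.555

Forward path: (14.7 + 0.78s)·7.3/(s(s+5.8)). The closed-loop characteristic equation is s² + (5.8 + 7.3·0.78)s + 7.3·14.7 = 0.
That is s² + 11.49s + 107.3 = 0, so ω_n = 10.36 rad/s and ζ = 11.49/(2·10.36) = 0.5548.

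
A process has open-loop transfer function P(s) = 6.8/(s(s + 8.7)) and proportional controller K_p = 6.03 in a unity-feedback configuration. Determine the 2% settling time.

From 1 + K_pP(s) = 0: s² + 8.7s + 41 = 0 ⇒ ω_n = 6.403, ζ = 0.6793.
2% settling time T_s ≈ 4/(ζω_n) = 4/4.35 = 0.92 s.

T_s ≈ 0.92 s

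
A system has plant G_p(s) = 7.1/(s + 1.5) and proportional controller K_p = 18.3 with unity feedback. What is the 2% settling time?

T_s ≈ 0.0304 s

Closed-loop transfer function: T(s) = K_p·G_p(s)/(1 + K_p·G_p(s)) = 129.9/(s + 1.5 + 129.9) = 129.9/(s + 131.4).
Time constant τ = 1/131.4 = 0.007609 s, so the 2% settling time is about 4τ = 0.0304 s.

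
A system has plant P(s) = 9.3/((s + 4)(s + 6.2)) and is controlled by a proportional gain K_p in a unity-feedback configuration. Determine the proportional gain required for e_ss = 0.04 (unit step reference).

For a type-0 loop with proportional control, e_ss = 1/(1 + K_p·P(0)).
P(0) = 0.375. Require 1/(1 + K_p·0.375) = 0.04, so 1 + 0.375·K_p = 25.
K_p = (25 − 1)/0.375 = 64.

K_p = 64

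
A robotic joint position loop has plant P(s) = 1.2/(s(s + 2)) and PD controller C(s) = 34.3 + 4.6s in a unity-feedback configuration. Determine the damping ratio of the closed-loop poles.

Forward path: (34.3 + 4.6s)·1.2/(s(s+2)). The closed-loop characteristic equation is s² + (2 + 1.2·4.6)s + 1.2·34.3 = 0.
That is s² + 7.52s + 41.16 = 0, so ω_n = 6.416 rad/s and ζ = 7.52/(2·6.416) = 0.5861.

ζ = 0.586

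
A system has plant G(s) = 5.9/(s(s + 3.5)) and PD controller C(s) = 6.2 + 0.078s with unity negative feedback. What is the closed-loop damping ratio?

ζ = 0.327

Forward path: (6.2 + 0.078s)·5.9/(s(s+3.5)). The closed-loop characteristic equation is s² + (3.5 + 5.9·0.078)s + 5.9·6.2 = 0.
That is s² + 3.96s + 36.58 = 0, so ω_n = 6.048 rad/s and ζ = 3.96/(2·6.048) = 0.3274.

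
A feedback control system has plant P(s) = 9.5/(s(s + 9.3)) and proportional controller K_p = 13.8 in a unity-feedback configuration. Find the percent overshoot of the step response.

The closed-loop denominator s² + 9.3s + 131.1 gives ω_n = √131.1 = 11.45 and ζ = 9.3/(2ω_n) = 0.4061.
%OS = 100·exp(−πζ/√(1−ζ²)) = 100·exp(−π·0.4061/√0.8351) = 24.8%.

24.8%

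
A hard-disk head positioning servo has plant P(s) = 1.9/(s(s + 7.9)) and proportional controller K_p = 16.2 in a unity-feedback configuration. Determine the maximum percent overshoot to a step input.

Closed-loop characteristic equation: s² + 7.9s + 30.78 = 0, so ω_n = 5.548 rad/s and ζ = 7.9/(2·5.548) = 0.712.
%OS = 100·exp(−πζ/√(1−ζ²)) = 100·exp(−π·0.712/√0.4931) = 4.14%.

4.14%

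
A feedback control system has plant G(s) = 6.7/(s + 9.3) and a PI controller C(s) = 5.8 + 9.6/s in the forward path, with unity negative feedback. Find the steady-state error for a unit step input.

The open loop C(s)G(s) has a pole at the origin (type 1), so the static position error constant is infinite and e_ss = 1/(1+∞) = 0.

0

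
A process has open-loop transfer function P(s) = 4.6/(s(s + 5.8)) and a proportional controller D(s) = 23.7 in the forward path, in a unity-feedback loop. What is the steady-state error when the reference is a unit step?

The open loop D(s)P(s) has a pole at the origin (type 1), so the static position error constant is infinite and e_ss = 1/(1+∞) = 0.

0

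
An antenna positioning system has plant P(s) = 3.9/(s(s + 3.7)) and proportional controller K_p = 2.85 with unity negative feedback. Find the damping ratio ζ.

With unity feedback the closed-loop characteristic equation is s² + 3.7s + 2.85·3.9 = s² + 3.7s + 11.12 = 0.
Matching s² + 2ζω_n s + ω_n²: ω_n = √11.12 = 3.334 rad/s and 2ζω_n = 3.7, so ζ = 3.7/(2·3.334) = 0.555.

ζ = 0.555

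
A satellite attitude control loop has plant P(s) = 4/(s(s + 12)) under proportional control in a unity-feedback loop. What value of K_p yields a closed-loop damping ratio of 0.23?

K_p = 170

Closed-loop characteristic equation: s² + 12s + K_p·4 = 0.
So ω_n = √(4K_p) and 2ζω_n = 12, giving ζ = 12/(2√(4K_p)).
Setting ζ = 0.23: √(4K_p) = 12/(2·0.23) = 26.09, so K_p = 680.5/4 = 170.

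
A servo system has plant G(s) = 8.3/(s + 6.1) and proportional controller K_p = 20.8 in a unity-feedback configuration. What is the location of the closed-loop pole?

s = -178.7

Closed-loop transfer function: T(s) = K_p·G(s)/(1 + K_p·G(s)) = 172.6/(s + 6.1 + 172.6) = 172.6/(s + 178.7).
The closed-loop pole is at s = −178.7.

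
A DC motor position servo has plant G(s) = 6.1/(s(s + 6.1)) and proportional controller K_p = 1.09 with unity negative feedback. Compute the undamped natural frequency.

ω_n = 2.58 rad/s

The closed-loop denominator is s(s+6.1) + 1.09·6.1 = s² + 6.1s + 6.649.
So ω_n² = 6.649 ⇒ ω_n = 2.579 rad/s, and ζ = 6.1/(2ω_n) = 1.18.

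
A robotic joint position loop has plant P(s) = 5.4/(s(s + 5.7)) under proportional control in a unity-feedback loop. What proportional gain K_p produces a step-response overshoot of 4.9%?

K_p = 3.14

From %OS = 100·exp(−πζ/√(1−ζ²)) = 4.9%, ζ = −ln(0.049)/√(π²+ln²(0.049)) = 0.6925.
Characteristic equation s² + 5.7s + 5.4K_p = 0 gives ζ = 5.7/(2√(5.4K_p)).
Setting ζ = 0.6925: √(5.4K_p) = 5.7/(2·0.6925) = 4.115, so K_p = 16.94/5.4 = 3.14.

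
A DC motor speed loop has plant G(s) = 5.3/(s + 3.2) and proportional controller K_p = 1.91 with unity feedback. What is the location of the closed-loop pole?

Closed-loop transfer function: T(s) = K_p·G(s)/(1 + K_p·G(s)) = 10.12/(s + 3.2 + 10.12) = 10.12/(s + 13.32).
The closed-loop pole is at s = −13.32.

s = -13.32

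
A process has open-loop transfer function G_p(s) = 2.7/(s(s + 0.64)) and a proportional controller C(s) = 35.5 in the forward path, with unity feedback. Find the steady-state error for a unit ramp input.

0.00668

The loop has one pole at the origin (type 1). Velocity error constant K_v = lim_{s→0} s·C(s)G_p(s) = 35.5·2.7/0.64 = 149.8.
Steady-state error to a unit ramp: e_ss = 1/K_v = 0.00668.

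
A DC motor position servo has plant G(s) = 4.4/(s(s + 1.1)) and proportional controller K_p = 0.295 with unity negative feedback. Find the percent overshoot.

17.7%

The closed-loop denominator s² + 1.1s + 1.298 gives ω_n = √1.298 = 1.139 and ζ = 1.1/(2ω_n) = 0.4828.
%OS = 100·exp(−πζ/√(1−ζ²)) = 100·exp(−π·0.4828/√0.7669) = 17.7%.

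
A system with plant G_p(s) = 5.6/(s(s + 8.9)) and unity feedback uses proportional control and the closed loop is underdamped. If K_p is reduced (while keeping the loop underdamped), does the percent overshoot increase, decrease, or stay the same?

ζ = 8.9/(2√(5.6K_p)) rises as K_p falls; higher damping means less overshoot.

decrease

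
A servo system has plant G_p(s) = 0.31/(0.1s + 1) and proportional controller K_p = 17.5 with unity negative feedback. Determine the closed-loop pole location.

Closed loop: T(s) = K_p·G_p/(1+K_p·G_p) = 5.425/(0.1s + 1 + 5.425), with pole at s = −(1 + 5.425)/0.1 = −64.25.

s = -64.25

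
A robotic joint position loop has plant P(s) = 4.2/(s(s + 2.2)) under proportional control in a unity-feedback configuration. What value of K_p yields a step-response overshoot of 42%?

K_p = 4.07

From %OS = 100·exp(−πζ/√(1−ζ²)) = 42%, ζ = −ln(0.42)/√(π²+ln²(0.42)) = 0.2662.
Characteristic equation s² + 2.2s + 4.2K_p = 0 gives ζ = 2.2/(2√(4.2K_p)).
Setting ζ = 0.2662: √(4.2K_p) = 2.2/(2·0.2662) = 4.133, so K_p = 17.08/4.2 = 4.07.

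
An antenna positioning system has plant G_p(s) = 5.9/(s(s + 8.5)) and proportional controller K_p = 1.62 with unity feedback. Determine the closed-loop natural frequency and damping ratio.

With unity feedback the closed-loop characteristic equation is s² + 8.5s + 1.62·5.9 = s² + 8.5s + 9.558 = 0.
So ω_n² = 9.558 ⇒ ω_n = 3.092 rad/s, and ζ = 8.5/(2ω_n) = 1.37.

ω_n = 3.09 rad/s, ζ = 1.37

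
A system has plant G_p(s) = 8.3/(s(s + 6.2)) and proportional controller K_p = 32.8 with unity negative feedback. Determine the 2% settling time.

From 1 + K_pG_p(s) = 0: s² + 6.2s + 272.2 = 0 ⇒ ω_n = 16.5, ζ = 0.1879.
2% settling time T_s ≈ 4/(ζω_n) = 4/3.1 = 1.29 s.

T_s ≈ 1.29 s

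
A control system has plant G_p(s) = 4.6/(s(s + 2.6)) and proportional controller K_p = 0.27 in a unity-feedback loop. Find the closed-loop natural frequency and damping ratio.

ω_n = 1.11 rad/s, ζ = 1.17

With unity feedback the closed-loop characteristic equation is s² + 2.6s + 0.27·4.6 = s² + 2.6s + 1.242 = 0.
So ω_n² = 1.242 ⇒ ω_n = 1.114 rad/s, and ζ = 2.6/(2ω_n) = 1.17.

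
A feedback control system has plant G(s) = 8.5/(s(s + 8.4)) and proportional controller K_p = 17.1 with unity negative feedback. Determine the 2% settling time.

The closed-loop denominator s² + 8.4s + 145.4 gives ω_n = √145.4 = 12.06 and ζ = 8.4/(2ω_n) = 0.3484.
2% settling time T_s ≈ 4/(ζω_n) = 4/4.2 = 0.952 s.

T_s ≈ 0.952 s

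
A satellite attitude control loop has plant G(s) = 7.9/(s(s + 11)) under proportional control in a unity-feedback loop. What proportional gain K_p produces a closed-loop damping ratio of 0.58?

Closed-loop characteristic equation: s² + 11s + K_p·7.9 = 0.
So ω_n = √(7.9K_p) and 2ζω_n = 11, giving ζ = 11/(2√(7.9K_p)).
Setting ζ = 0.58: √(7.9K_p) = 11/(2·0.58) = 9.483, so K_p = 89.92/7.9 = 11.4.

K_p = 11.4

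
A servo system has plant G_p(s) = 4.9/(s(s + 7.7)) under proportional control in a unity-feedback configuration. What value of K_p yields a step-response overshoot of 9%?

From %OS = 100·exp(−πζ/√(1−ζ²)) = 9%, ζ = −ln(0.09)/√(π²+ln²(0.09)) = 0.6083.
Characteristic equation s² + 7.7s + 4.9K_p = 0 gives ζ = 7.7/(2√(4.9K_p)).
Setting ζ = 0.6083: √(4.9K_p) = 7.7/(2·0.6083) = 6.329, so K_p = 40.05/4.9 = 8.17.

K_p = 8.17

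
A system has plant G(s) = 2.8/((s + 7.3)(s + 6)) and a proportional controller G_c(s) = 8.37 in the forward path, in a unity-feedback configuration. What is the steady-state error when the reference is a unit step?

The loop is type 0. Static position error constant K_pos = G_c(0)·G(0) = 8.37·0.06393 = 0.5351.
Steady-state error to a unit step: e_ss = 1/(1+K_pos) = 1/1.535 = 0.651.

0.651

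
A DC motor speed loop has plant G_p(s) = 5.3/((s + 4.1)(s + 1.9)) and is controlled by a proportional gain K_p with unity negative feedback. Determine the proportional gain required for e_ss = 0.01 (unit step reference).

K_p = 146

The loop is type 0, so e_ss(step) = 1/(1 + K_pos) with K_pos = K_p·G_p(0).
G_p(0) = 0.6804. Require 1/(1 + K_p·0.6804) = 0.01, so 1 + 0.6804·K_p = 100.
K_p = (100 − 1)/0.6804 = 146.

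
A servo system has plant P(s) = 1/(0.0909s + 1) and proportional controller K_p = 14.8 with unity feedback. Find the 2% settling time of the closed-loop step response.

Closed loop: T(s) = K_p·P/(1+K_p·P) = 14.8/(0.0909s + 1 + 14.8), with pole at s = −(1 + 14.8)/0.0909 = −173.8.
τ = 1/173.8 = 0.005753 s, so 2% settling time ≈ 4τ = 0.023 s.

T_s ≈ 0.023 s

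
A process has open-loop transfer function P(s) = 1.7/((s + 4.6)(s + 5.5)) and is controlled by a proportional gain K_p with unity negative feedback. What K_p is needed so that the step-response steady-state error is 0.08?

K_p = 171

The loop is type 0, so e_ss(step) = 1/(1 + K_pos) with K_pos = K_p·P(0).
P(0) = 0.06719. Require 1/(1 + K_p·0.06719) = 0.08, so 1 + 0.06719·K_p = 12.5.
K_p = (12.5 − 1)/0.06719 = 171.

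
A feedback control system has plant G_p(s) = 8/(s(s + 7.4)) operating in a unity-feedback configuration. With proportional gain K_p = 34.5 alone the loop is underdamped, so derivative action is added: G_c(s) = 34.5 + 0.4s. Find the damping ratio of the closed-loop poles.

Forward path: (34.5 + 0.4s)·8/(s(s+7.4)). The closed-loop characteristic equation is s² + (7.4 + 8·0.4)s + 8·34.5 = 0.
That is s² + 10.6s + 276 = 0, so ω_n = 16.61 rad/s and ζ = 10.6/(2·16.61) = 0.319.

ζ = 0.319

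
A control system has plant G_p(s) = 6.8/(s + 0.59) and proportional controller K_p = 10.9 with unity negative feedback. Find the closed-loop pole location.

s = -74.71

Closed-loop transfer function: T(s) = K_p·G_p(s)/(1 + K_p·G_p(s)) = 74.12/(s + 0.59 + 74.12) = 74.12/(s + 74.71).
The closed-loop pole is at s = −74.71.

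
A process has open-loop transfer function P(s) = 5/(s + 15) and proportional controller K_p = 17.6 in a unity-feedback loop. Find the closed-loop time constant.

Closed-loop transfer function: T(s) = K_p·P(s)/(1 + K_p·P(s)) = 88/(s + 15 + 88) = 88/(s + 103).
Time constant τ = 1/103 = 0.00971 s.

τ = 0.00971 s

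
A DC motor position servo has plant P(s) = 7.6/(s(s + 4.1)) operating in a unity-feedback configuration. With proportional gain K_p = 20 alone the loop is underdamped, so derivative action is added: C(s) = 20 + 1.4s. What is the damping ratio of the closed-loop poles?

Forward path: (20 + 1.4s)·7.6/(s(s+4.1)). The closed-loop characteristic equation is s² + (4.1 + 7.6·1.4)s + 7.6·20 = 0.
That is s² + 14.74s + 152 = 0, so ω_n = 12.33 rad/s and ζ = 14.74/(2·12.33) = 0.5978.

ζ = 0.598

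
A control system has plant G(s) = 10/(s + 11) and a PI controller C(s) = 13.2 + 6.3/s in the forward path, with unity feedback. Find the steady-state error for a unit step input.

0

The open loop C(s)G(s) has a pole at the origin (type 1), so the static position error constant is infinite and e_ss = 1/(1+∞) = 0.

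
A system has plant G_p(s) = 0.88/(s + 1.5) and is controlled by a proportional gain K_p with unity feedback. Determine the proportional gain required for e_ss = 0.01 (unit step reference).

K_p = 169

For a type-0 loop with proportional control, e_ss = 1/(1 + K_p·G_p(0)).
G_p(0) = 0.5867. Require 1/(1 + K_p·0.5867) = 0.01, so 1 + 0.5867·K_p = 100.
K_p = (100 − 1)/0.5867 = 169.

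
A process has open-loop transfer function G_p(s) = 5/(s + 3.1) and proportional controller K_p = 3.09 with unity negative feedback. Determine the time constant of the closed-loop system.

Closed-loop transfer function: T(s) = K_p·G_p(s)/(1 + K_p·G_p(s)) = 15.45/(s + 3.1 + 15.45) = 15.45/(s + 18.55).
Time constant τ = 1/18.55 = 0.0539 s.

τ = 0.0539 s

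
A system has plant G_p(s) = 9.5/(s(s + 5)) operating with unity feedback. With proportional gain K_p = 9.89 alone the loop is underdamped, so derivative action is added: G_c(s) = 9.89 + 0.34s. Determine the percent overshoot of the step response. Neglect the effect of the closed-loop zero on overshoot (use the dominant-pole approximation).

22.9%

Forward path: (9.89 + 0.34s)·9.5/(s(s+5)). The closed-loop characteristic equation is s² + (5 + 9.5·0.34)s + 9.5·9.89 = 0.
That is s² + 8.23s + 93.96 = 0, so ω_n = 9.693 rad/s and ζ = 8.23/(2·9.693) = 0.4245.
%OS = 100·exp(−πζ/√(1−ζ²)) = 22.9%.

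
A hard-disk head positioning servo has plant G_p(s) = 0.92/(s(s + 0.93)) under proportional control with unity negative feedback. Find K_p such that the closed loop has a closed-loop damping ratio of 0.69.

K_p = 0.494

Closed-loop characteristic equation: s² + 0.93s + K_p·0.92 = 0.
So ω_n = √(0.92K_p) and 2ζω_n = 0.93, giving ζ = 0.93/(2√(0.92K_p)).
Setting ζ = 0.69: √(0.92K_p) = 0.93/(2·0.69) = 0.6739, so K_p = 0.4542/0.92 = 0.494.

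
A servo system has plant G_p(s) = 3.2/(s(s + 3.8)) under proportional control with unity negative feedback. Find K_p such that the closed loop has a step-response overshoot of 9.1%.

From %OS = 100·exp(−πζ/√(1−ζ²)) = 9.1%, ζ = −ln(0.091)/√(π²+ln²(0.091)) = 0.6066.
Characteristic equation s² + 3.8s + 3.2K_p = 0 gives ζ = 3.8/(2√(3.2K_p)).
Setting ζ = 0.6066: √(3.2K_p) = 3.8/(2·0.6066) = 3.132, so K_p = 9.812/3.2 = 3.07.

K_p = 3.07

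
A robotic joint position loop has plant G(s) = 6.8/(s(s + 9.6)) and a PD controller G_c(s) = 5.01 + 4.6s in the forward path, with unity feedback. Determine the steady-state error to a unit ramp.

The loop has one pole at the origin (type 1). Velocity error constant K_v = lim_{s→0} s·G_c(s)G(s) = 5.01·6.8/9.6 = 3.549.
Steady-state error to a unit ramp: e_ss = 1/K_v = 0.282.

0.282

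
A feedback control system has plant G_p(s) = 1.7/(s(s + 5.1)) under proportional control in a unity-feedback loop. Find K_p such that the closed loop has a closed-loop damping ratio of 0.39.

Closed-loop characteristic equation: s² + 5.1s + K_p·1.7 = 0.
So ω_n = √(1.7K_p) and 2ζω_n = 5.1, giving ζ = 5.1/(2√(1.7K_p)).
Setting ζ = 0.39: √(1.7K_p) = 5.1/(2·0.39) = 6.538, so K_p = 42.75/1.7 = 25.1.

K_p = 25.1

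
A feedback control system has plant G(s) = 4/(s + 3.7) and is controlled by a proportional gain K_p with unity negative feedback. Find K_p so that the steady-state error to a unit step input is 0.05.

The loop is type 0, so e_ss(step) = 1/(1 + K_pos) with K_pos = K_p·G(0).
G(0) = 1.081. Require 1/(1 + K_p·1.081) = 0.05, so 1 + 1.081·K_p = 20.
K_p = (20 − 1)/1.081 = 17.6.

K_p = 17.6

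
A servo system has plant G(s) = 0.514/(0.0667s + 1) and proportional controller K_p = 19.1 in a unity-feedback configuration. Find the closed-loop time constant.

Closed loop: T(s) = K_p·G/(1+K_p·G) = 9.817/(0.0667s + 1 + 9.817), with pole at s = −(1 + 9.817)/0.0667 = −162.2.
Closed-loop time constant τ = 1/162.2 = 0.00617 s.

τ = 0.00617 s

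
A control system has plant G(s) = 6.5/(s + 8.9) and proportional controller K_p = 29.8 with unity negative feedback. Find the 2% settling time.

Closed-loop transfer function: T(s) = K_p·G(s)/(1 + K_p·G(s)) = 193.7/(s + 8.9 + 193.7) = 193.7/(s + 202.6).
Time constant τ = 1/202.6 = 0.004936 s, so the 2% settling time is about 4τ = 0.0197 s.

T_s ≈ 0.0197 s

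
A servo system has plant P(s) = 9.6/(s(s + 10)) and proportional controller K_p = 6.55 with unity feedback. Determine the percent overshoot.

7.79%

From 1 + K_pP(s) = 0: s² + 10s + 62.88 = 0 ⇒ ω_n = 7.93, ζ = 0.6305.
%OS = 100·exp(−πζ/√(1−ζ²)) = 100·exp(−π·0.6305/√0.6024) = 7.79%.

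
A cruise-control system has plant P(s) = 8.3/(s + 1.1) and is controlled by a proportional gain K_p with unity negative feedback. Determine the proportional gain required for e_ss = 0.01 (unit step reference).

K_p = 13.1

For a type-0 loop with proportional control, e_ss = 1/(1 + K_p·P(0)).
P(0) = 7.545. Require 1/(1 + K_p·7.545) = 0.01, so 1 + 7.545·K_p = 100.
K_p = (100 − 1)/7.545 = 13.1.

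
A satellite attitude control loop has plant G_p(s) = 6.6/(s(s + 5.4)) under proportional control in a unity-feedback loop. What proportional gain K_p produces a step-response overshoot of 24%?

From %OS = 100·exp(−πζ/√(1−ζ²)) = 24%, ζ = −ln(0.24)/√(π²+ln²(0.24)) = 0.4136.
Characteristic equation s² + 5.4s + 6.6K_p = 0 gives ζ = 5.4/(2√(6.6K_p)).
Setting ζ = 0.4136: √(6.6K_p) = 5.4/(2·0.4136) = 6.528, so K_p = 42.62/6.6 = 6.46.

K_p = 6.46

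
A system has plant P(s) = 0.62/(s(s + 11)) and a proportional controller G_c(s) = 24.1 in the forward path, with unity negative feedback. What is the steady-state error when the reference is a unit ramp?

The loop has one pole at the origin (type 1). Velocity error constant K_v = lim_{s→0} s·G_c(s)P(s) = 24.1·0.62/11 = 1.358.
Steady-state error to a unit ramp: e_ss = 1/K_v = 0.736.

0.736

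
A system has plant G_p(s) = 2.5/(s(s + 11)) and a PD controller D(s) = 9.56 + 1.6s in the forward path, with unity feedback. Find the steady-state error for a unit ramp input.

0.46

The loop has one pole at the origin (type 1). Velocity error constant K_v = lim_{s→0} s·D(s)G_p(s) = 9.56·2.5/11 = 2.173.
Steady-state error to a unit ramp: e_ss = 1/K_v = 0.46.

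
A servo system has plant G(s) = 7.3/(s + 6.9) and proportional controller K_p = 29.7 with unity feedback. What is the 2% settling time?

T_s ≈ 0.0179 s

Closed-loop transfer function: T(s) = K_p·G(s)/(1 + K_p·G(s)) = 216.8/(s + 6.9 + 216.8) = 216.8/(s + 223.7).
Time constant τ = 1/223.7 = 0.00447 s, so the 2% settling time is about 4τ = 0.0179 s.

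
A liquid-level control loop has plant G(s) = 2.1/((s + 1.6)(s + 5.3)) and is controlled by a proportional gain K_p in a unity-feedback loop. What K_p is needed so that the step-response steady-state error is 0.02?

The loop is type 0, so e_ss(step) = 1/(1 + K_pos) with K_pos = K_p·G(0).
G(0) = 0.2476. Require 1/(1 + K_p·0.2476) = 0.02, so 1 + 0.2476·K_p = 50.
K_p = (50 − 1)/0.2476 = 198.

K_p = 198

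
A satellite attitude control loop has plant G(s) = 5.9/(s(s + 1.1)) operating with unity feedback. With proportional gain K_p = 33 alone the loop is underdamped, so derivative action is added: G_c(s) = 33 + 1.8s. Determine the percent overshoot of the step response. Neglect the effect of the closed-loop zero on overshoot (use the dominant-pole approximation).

23.4%

Forward path: (33 + 1.8s)·5.9/(s(s+1.1)). The closed-loop characteristic equation is s² + (1.1 + 5.9·1.8)s + 5.9·33 = 0.
That is s² + 11.72s + 194.7 = 0, so ω_n = 13.95 rad/s and ζ = 11.72/(2·13.95) = 0.42.
%OS = 100·exp(−πζ/√(1−ζ²)) = 23.4%.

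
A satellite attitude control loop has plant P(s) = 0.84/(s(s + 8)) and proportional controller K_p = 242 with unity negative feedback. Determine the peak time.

From 1 + K_pP(s) = 0: s² + 8s + 203.3 = 0 ⇒ ω_n = 14.26, ζ = 0.2806.
Damped frequency ω_d = ω_n√(1−ζ²) = 13.69 rad/s, so peak time T_p = π/ω_d = 0.23 s.

T_p = 0.23 s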